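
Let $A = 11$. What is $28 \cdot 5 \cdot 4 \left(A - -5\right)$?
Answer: $8960$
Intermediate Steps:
$28 \cdot 5 \cdot 4 \left(A - -5\right) = 28 \cdot 5 \cdot 4 \left(11 - -5\right) = 28 \cdot 20 \left(11 + 5\right) = 560 \cdot 16 = 8960$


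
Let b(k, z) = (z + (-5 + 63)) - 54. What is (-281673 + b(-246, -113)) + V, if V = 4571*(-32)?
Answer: -428054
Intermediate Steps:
b(k, z) = 4 + z (b(k, z) = (z + 58) - 54 = (58 + z) - 54 = 4 + z)
V = -146272
(-281673 + b(-246, -113)) + V = (-281673 + (4 - 113)) - 146272 = (-281673 - 109) - 146272 = -281782 - 146272 = -428054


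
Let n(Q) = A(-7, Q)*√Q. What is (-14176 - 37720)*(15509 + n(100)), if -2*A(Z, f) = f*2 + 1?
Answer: -752699584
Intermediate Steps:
A(Z, f) = -½ - f (A(Z, f) = -(f*2 + 1)/2 = -(2*f + 1)/2 = -(1 + 2*f)/2 = -½ - f)
n(Q) = √Q*(-½ - Q) (n(Q) = (-½ - Q)*√Q = √Q*(-½ - Q))
(-14176 - 37720)*(15509 + n(100)) = (-14176 - 37720)*(15509 + √100*(-½ - 1*100)) = -51896*(15509 + 10*(-½ - 100)) = -51896*(15509 + 10*(-201/2)) = -51896*(15509 - 1005) = -51896*14504 = -752699584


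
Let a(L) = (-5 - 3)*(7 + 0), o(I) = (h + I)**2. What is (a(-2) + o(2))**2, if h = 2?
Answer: 1600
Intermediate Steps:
o(I) = (2 + I)**2
a(L) = -56 (a(L) = -8*7 = -56)
(a(-2) + o(2))**2 = (-56 + (2 + 2)**2)**2 = (-56 + 4**2)**2 = (-56 + 16)**2 = (-40)**2 = 1600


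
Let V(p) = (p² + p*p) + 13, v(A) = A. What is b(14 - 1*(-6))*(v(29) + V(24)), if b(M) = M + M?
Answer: 47760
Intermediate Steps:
V(p) = 13 + 2*p² (V(p) = (p² + p²) + 13 = 2*p² + 13 = 13 + 2*p²)
b(M) = 2*M
b(14 - 1*(-6))*(v(29) + V(24)) = (2*(14 - 1*(-6)))*(29 + (13 + 2*24²)) = (2*(14 + 6))*(29 + (13 + 2*576)) = (2*20)*(29 + (13 + 1152)) = 40*(29 + 1165) = 40*1194 = 47760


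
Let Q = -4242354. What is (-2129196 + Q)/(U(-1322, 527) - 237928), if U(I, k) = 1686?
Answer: 3185775/118121 ≈ 26.970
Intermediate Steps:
(-2129196 + Q)/(U(-1322, 527) - 237928) = (-2129196 - 4242354)/(1686 - 237928) = -6371550/(-236242) = -6371550*(-1/236242) = 3185775/118121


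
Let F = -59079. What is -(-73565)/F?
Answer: -73565/59079 ≈ -1.2452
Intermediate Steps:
-(-73565)/F = -(-73565)/(-59079) = -(-73565)*(-1)/59079 = -1*73565/59079 = -73565/59079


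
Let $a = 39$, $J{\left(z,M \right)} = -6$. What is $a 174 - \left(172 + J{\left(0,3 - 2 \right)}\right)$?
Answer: $6620$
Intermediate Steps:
$a 174 - \left(172 + J{\left(0,3 - 2 \right)}\right) = 39 \cdot 174 - 166 = 6786 + \left(-172 + 6\right) = 6786 - 166 = 6620$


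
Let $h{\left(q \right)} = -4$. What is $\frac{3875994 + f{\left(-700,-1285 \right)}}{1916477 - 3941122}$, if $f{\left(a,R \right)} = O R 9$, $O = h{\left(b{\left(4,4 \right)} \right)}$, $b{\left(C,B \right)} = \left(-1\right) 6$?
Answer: $- \frac{560322}{289235} \approx -1.9373$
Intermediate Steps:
$b{\left(C,B \right)} = -6$
$O = -4$
$f{\left(a,R \right)} = - 36 R$ ($f{\left(a,R \right)} = - 4 R 9 = - 36 R$)
$\frac{3875994 + f{\left(-700,-1285 \right)}}{1916477 - 3941122} = \frac{3875994 - -46260}{1916477 - 3941122} = \frac{3875994 + 46260}{-2024645} = 3922254 \left(- \frac{1}{2024645}\right) = - \frac{560322}{289235}$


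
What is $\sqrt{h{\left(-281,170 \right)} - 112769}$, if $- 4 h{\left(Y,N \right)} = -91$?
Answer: $\frac{i \sqrt{450985}}{2} \approx 335.78 i$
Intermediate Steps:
$h{\left(Y,N \right)} = \frac{91}{4}$ ($h{\left(Y,N \right)} = \left(- \frac{1}{4}\right) \left(-91\right) = \frac{91}{4}$)
$\sqrt{h{\left(-281,170 \right)} - 112769} = \sqrt{\frac{91}{4} - 112769} = \sqrt{- \frac{450985}{4}} = \frac{i \sqrt{450985}}{2}$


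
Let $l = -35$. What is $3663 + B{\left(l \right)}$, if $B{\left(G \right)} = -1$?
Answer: $3662$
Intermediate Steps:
$3663 + B{\left(l \right)} = 3663 - 1 = 3662$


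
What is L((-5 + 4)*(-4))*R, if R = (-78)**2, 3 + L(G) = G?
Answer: 6084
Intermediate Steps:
L(G) = -3 + G
R = 6084
L((-5 + 4)*(-4))*R = (-3 + (-5 + 4)*(-4))*6084 = (-3 - 1*(-4))*6084 = (-3 + 4)*6084 = 1*6084 = 6084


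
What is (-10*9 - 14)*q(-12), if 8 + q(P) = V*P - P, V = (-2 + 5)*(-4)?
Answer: -15392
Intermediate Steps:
V = -12 (V = 3*(-4) = -12)
q(P) = -8 - 13*P (q(P) = -8 + (-12*P - P) = -8 - 13*P)
(-10*9 - 14)*q(-12) = (-10*9 - 14)*(-8 - 13*(-12)) = (-90 - 14)*(-8 + 156) = -104*148 = -15392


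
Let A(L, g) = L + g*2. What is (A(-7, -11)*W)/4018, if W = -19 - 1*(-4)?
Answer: 435/4018 ≈ 0.10826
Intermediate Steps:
A(L, g) = L + 2*g
W = -15 (W = -19 + 4 = -15)
(A(-7, -11)*W)/4018 = ((-7 + 2*(-11))*(-15))/4018 = ((-7 - 22)*(-15))*(1/4018) = -29*(-15)*(1/4018) = 435*(1/4018) = 435/4018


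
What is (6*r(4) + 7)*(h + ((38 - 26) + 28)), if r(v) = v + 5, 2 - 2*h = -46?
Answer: 3904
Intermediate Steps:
h = 24 (h = 1 - ½*(-46) = 1 + 23 = 24)
r(v) = 5 + v
(6*r(4) + 7)*(h + ((38 - 26) + 28)) = (6*(5 + 4) + 7)*(24 + ((38 - 26) + 28)) = (6*9 + 7)*(24 + (12 + 28)) = (54 + 7)*(24 + 40) = 61*64 = 3904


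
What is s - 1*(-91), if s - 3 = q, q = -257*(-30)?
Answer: 7804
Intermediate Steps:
q = 7710
s = 7713 (s = 3 + 7710 = 7713)
s - 1*(-91) = 7713 - 1*(-91) = 7713 + 91 = 7804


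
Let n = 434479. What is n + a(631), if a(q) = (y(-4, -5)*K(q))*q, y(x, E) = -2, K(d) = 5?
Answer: 428169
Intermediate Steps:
a(q) = -10*q (a(q) = (-2*5)*q = -10*q)
n + a(631) = 434479 - 10*631 = 434479 - 6310 = 428169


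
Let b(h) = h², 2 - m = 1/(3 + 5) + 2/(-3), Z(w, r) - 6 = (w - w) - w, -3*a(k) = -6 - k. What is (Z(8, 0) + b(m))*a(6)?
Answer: 2569/144 ≈ 17.840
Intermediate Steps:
a(k) = 2 + k/3 (a(k) = -(-6 - k)/3 = 2 + k/3)
Z(w, r) = 6 - w (Z(w, r) = 6 + ((w - w) - w) = 6 + (0 - w) = 6 - w)
m = 61/24 (m = 2 - (1/(3 + 5) + 2/(-3)) = 2 - (1/8 + 2*(-⅓)) = 2 - (1*(⅛) - ⅔) = 2 - (⅛ - ⅔) = 2 - 1*(-13/24) = 2 + 13/24 = 61/24 ≈ 2.5417)
(Z(8, 0) + b(m))*a(6) = ((6 - 1*8) + (61/24)²)*(2 + (⅓)*6) = ((6 - 8) + 3721/576)*(2 + 2) = (-2 + 3721/576)*4 = (2569/576)*4 = 2569/144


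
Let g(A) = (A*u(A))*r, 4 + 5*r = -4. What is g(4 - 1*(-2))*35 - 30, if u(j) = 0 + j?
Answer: -2046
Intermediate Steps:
u(j) = j
r = -8/5 (r = -⅘ + (⅕)*(-4) = -⅘ - ⅘ = -8/5 ≈ -1.6000)
g(A) = -8*A²/5 (g(A) = (A*A)*(-8/5) = A²*(-8/5) = -8*A²/5)
g(4 - 1*(-2))*35 - 30 = -8*(4 - 1*(-2))²/5*35 - 30 = -8*(4 + 2)²/5*35 - 30 = -8/5*6²*35 - 30 = -8/5*36*35 - 30 = -288/5*35 - 30 = -2016 - 30 = -2046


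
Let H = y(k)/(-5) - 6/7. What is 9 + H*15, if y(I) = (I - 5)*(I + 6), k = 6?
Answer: -279/7 ≈ -39.857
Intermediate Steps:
y(I) = (-5 + I)*(6 + I)
H = -114/35 (H = (-30 + 6 + 6²)/(-5) - 6/7 = (-30 + 6 + 36)*(-⅕) - 6*⅐ = 12*(-⅕) - 6/7 = -12/5 - 6/7 = -114/35 ≈ -3.2571)
9 + H*15 = 9 - 114/35*15 = 9 - 342/7 = -279/7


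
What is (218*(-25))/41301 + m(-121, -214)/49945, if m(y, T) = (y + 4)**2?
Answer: 293169139/2062778445 ≈ 0.14212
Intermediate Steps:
m(y, T) = (4 + y)**2
(218*(-25))/41301 + m(-121, -214)/49945 = (218*(-25))/41301 + (4 - 121)**2/49945 = -5450*1/41301 + (-117)**2*(1/49945) = -5450/41301 + 13689*(1/49945) = -5450/41301 + 13689/49945 = 293169139/2062778445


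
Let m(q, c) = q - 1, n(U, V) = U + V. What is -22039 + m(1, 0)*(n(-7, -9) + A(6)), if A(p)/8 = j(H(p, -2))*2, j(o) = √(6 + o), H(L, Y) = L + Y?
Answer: -22039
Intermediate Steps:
m(q, c) = -1 + q
A(p) = 16*√(4 + p) (A(p) = 8*(√(6 + (p - 2))*2) = 8*(√(6 + (-2 + p))*2) = 8*(√(4 + p)*2) = 8*(2*√(4 + p)) = 16*√(4 + p))
-22039 + m(1, 0)*(n(-7, -9) + A(6)) = -22039 + (-1 + 1)*((-7 - 9) + 16*√(4 + 6)) = -22039 + 0*(-16 + 16*√10) = -22039 + 0 = -22039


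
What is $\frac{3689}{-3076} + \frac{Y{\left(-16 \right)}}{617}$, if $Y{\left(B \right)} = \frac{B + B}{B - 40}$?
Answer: $- \frac{15920487}{13285244} \approx -1.1984$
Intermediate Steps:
$Y{\left(B \right)} = \frac{2 B}{-40 + B}$
$\frac{3689}{-3076} + \frac{Y{\left(-16 \right)}}{617} = \frac{3689}{-3076} + \frac{2 \left(-16\right) \frac{1}{-40 - 16}}{617} = 3689 \left(- \frac{1}{3076}\right) + 2 \left(-16\right) \frac{1}{-56} \cdot \frac{1}{617} = - \frac{3689}{3076} + 2 \left(-16\right) \left(- \frac{1}{56}\right) \frac{1}{617} = - \frac{3689}{3076} + \frac{4}{7} \cdot \frac{1}{617} = - \frac{3689}{3076} + \frac{4}{4319} = - \frac{15920487}{13285244}$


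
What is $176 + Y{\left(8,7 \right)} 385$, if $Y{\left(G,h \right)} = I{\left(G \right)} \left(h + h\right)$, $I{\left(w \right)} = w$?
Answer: $43296$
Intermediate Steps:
$Y{\left(G,h \right)} = 2 G h$ ($Y{\left(G,h \right)} = G \left(h + h\right) = G 2 h = 2 G h$)
$176 + Y{\left(8,7 \right)} 385 = 176 + 2 \cdot 8 \cdot 7 \cdot 385 = 176 + 112 \cdot 385 = 176 + 43120 = 43296$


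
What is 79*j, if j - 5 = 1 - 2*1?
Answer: 316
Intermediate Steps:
j = 4 (j = 5 + (1 - 2*1) = 5 + (1 - 2) = 5 - 1 = 4)
79*j = 79*4 = 316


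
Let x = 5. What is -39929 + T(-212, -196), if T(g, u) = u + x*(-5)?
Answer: -40150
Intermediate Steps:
T(g, u) = -25 + u (T(g, u) = u + 5*(-5) = u - 25 = -25 + u)
-39929 + T(-212, -196) = -39929 + (-25 - 196) = -39929 - 221 = -40150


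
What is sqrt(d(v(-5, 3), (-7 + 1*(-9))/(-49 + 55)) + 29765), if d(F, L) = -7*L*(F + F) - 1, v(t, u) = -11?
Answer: 2*sqrt(66045)/3 ≈ 171.33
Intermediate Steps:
d(F, L) = -1 - 14*F*L (d(F, L) = -7*L*2*F - 1 = -14*F*L - 1 = -1 - 14*F*L)
sqrt(d(v(-5, 3), (-7 + 1*(-9))/(-49 + 55)) + 29765) = sqrt((-1 - 14*(-11)*(-7 + 1*(-9))/(-49 + 55)) + 29765) = sqrt((-1 - 14*(-11)*(-7 - 9)/6) + 29765) = sqrt((-1 - 14*(-11)*(-16*1/6)) + 29765) = sqrt((-1 - 14*(-11)*(-8/3)) + 29765) = sqrt((-1 - 1232/3) + 29765) = sqrt(-1235/3 + 29765) = sqrt(88060/3) = 2*sqrt(66045)/3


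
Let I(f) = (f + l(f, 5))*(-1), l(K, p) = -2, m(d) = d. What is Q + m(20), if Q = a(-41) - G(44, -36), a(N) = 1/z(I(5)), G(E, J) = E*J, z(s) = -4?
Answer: 6415/4 ≈ 1603.8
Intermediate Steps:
I(f) = 2 - f (I(f) = (f - 2)*(-1) = (-2 + f)*(-1) = 2 - f)
a(N) = -¼ (a(N) = 1/(-4) = -¼)
Q = 6335/4 (Q = -¼ - 44*(-36) = -¼ - 1*(-1584) = -¼ + 1584 = 6335/4 ≈ 1583.8)
Q + m(20) = 6335/4 + 20 = 6415/4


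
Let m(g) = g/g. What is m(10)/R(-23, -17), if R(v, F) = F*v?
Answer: 1/391 ≈ 0.0025575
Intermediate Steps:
m(g) = 1
m(10)/R(-23, -17) = 1/(-17*(-23)) = 1/391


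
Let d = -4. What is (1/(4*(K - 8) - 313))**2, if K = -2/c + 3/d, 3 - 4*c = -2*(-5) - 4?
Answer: 9/1024144 ≈ 8.7878e-6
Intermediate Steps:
c = -3/4 (c = 3/4 - (-2*(-5) - 4)/4 = 3/4 - (10 - 4)/4 = 3/4 - 1/4*6 = 3/4 - 3/2 = -3/4 ≈ -0.75000)
K = 23/12 (K = -2/(-3/4) + 3/(-4) = -2*(-4/3) + 3*(-1/4) = 8/3 - 3/4 = 23/12 ≈ 1.9167)
(1/(4*(K - 8) - 313))**2 = (1/(4*(23/12 - 8) - 313))**2 = (1/(4*(-73/12) - 313))**2 = (1/(-73/3 - 313))**2 = (1/(-1012/3))**2 = (-3/1012)**2 = 9/1024144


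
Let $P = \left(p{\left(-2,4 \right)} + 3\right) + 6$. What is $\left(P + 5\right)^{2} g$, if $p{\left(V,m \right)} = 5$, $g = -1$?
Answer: $-361$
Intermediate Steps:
$P = 14$ ($P = \left(5 + 3\right) + 6 = 8 + 6 = 14$)
$\left(P + 5\right)^{2} g = \left(14 + 5\right)^{2} \left(-1\right) = 19^{2} \left(-1\right) = 361 \left(-1\right) = -361$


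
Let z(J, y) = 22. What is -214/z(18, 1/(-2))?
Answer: -107/11 ≈ -9.7273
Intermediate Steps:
-214/z(18, 1/(-2)) = -214/22 = -214*1/22 = -107/11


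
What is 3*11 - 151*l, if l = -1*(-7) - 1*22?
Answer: 2298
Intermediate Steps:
l = -15 (l = 7 - 22 = -15)
3*11 - 151*l = 3*11 - 151*(-15) = 33 + 2265 = 2298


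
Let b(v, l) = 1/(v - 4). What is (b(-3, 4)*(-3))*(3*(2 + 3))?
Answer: 45/7 ≈ 6.4286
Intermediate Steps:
b(v, l) = 1/(-4 + v)
(b(-3, 4)*(-3))*(3*(2 + 3)) = (-3/(-4 - 3))*(3*(2 + 3)) = (-3/(-7))*(3*5) = -1/7*(-3)*15 = (3/7)*15 = 45/7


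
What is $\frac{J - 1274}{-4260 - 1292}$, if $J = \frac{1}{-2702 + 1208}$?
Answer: $\frac{1903357}{8294688} \approx 0.22947$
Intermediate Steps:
$J = - \frac{1}{1494}$ ($J = \frac{1}{-1494} = - \frac{1}{1494} \approx -0.00066934$)
$\frac{J - 1274}{-4260 - 1292} = \frac{- \frac{1}{1494} - 1274}{-4260 - 1292} = - \frac{1903357}{1494 \left(-5552\right)} = \left(- \frac{1903357}{1494}\right) \left(- \frac{1}{5552}\right) = \frac{1903357}{8294688}$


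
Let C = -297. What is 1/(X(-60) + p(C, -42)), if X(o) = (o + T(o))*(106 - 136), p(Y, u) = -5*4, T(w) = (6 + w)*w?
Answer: -1/95420 ≈ -1.0480e-5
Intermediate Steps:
T(w) = w*(6 + w)
p(Y, u) = -20
X(o) = -30*o - 30*o*(6 + o) (X(o) = (o + o*(6 + o))*(106 - 136) = (o + o*(6 + o))*(-30) = -30*o - 30*o*(6 + o))
1/(X(-60) + p(C, -42)) = 1/(30*(-60)*(-7 - 1*(-60)) - 20) = 1/(30*(-60)*(-7 + 60) - 20) = 1/(30*(-60)*53 - 20) = 1/(-95400 - 20) = 1/(-95420) = -1/95420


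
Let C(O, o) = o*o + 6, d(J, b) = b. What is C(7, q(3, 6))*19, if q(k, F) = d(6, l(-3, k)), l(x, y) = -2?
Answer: 190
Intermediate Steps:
q(k, F) = -2
C(O, o) = 6 + o**2 (C(O, o) = o**2 + 6 = 6 + o**2)
C(7, q(3, 6))*19 = (6 + (-2)**2)*19 = (6 + 4)*19 = 10*19 = 190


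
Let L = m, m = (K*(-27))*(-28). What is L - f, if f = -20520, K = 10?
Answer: 28080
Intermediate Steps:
m = 7560 (m = (10*(-27))*(-28) = -270*(-28) = 7560)
L = 7560
L - f = 7560 - 1*(-20520) = 7560 + 20520 = 28080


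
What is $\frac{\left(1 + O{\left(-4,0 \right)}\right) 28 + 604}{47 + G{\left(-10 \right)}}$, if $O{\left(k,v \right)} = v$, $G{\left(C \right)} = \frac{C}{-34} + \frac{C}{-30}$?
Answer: $\frac{32232}{2429} \approx 13.27$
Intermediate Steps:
$G{\left(C \right)} = - \frac{16 C}{255}$ ($G{\left(C \right)} = C \left(- \frac{1}{34}\right) + C \left(- \frac{1}{30}\right) = - \frac{C}{34} - \frac{C}{30} = - \frac{16 C}{255}$)
$\frac{\left(1 + O{\left(-4,0 \right)}\right) 28 + 604}{47 + G{\left(-10 \right)}} = \frac{\left(1 + 0\right) 28 + 604}{47 - - \frac{32}{51}} = \frac{1 \cdot 28 + 604}{47 + \frac{32}{51}} = \frac{28 + 604}{\frac{2429}{51}} = 632 \cdot \frac{51}{2429} = \frac{32232}{2429}$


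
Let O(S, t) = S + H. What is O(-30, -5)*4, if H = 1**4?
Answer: -116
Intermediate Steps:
H = 1
O(S, t) = 1 + S (O(S, t) = S + 1 = 1 + S)
O(-30, -5)*4 = (1 - 30)*4 = -29*4 = -116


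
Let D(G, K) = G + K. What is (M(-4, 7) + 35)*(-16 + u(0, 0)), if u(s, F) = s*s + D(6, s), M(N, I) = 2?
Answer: -370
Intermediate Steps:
u(s, F) = 6 + s + s² (u(s, F) = s*s + (6 + s) = s² + (6 + s) = 6 + s + s²)
(M(-4, 7) + 35)*(-16 + u(0, 0)) = (2 + 35)*(-16 + (6 + 0 + 0²)) = 37*(-16 + (6 + 0 + 0)) = 37*(-16 + 6) = 37*(-10) = -370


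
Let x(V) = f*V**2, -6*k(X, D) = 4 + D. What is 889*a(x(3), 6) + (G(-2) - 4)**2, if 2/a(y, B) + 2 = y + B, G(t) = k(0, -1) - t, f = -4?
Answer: -789/16 ≈ -49.313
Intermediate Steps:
k(X, D) = -2/3 - D/6 (k(X, D) = -(4 + D)/6 = -2/3 - D/6)
x(V) = -4*V**2
G(t) = -1/2 - t (G(t) = (-2/3 - 1/6*(-1)) - t = (-2/3 + 1/6) - t = -1/2 - t)
a(y, B) = 2/(-2 + B + y) (a(y, B) = 2/(-2 + (y + B)) = 2/(-2 + (B + y)) = 2/(-2 + B + y))
889*a(x(3), 6) + (G(-2) - 4)**2 = 889*(2/(-2 + 6 - 4*3**2)) + ((-1/2 - 1*(-2)) - 4)**2 = 889*(2/(-2 + 6 - 4*9)) + ((-1/2 + 2) - 4)**2 = 889*(2/(-2 + 6 - 36)) + (3/2 - 4)**2 = 889*(2/(-32)) + (-5/2)**2 = 889*(2*(-1/32)) + 25/4 = 889*(-1/16) + 25/4 = -889/16 + 25/4 = -789/16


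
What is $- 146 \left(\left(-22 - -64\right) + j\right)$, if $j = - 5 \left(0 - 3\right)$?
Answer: $-8322$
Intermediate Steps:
$j = 15$ ($j = \left(-5\right) \left(-3\right) = 15$)
$- 146 \left(\left(-22 - -64\right) + j\right) = - 146 \left(\left(-22 - -64\right) + 15\right) = - 146 \left(\left(-22 + 64\right) + 15\right) = - 146 \left(42 + 15\right) = \left(-146\right) 57 = -8322$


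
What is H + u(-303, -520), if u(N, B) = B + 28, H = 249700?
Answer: 249208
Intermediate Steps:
u(N, B) = 28 + B
H + u(-303, -520) = 249700 + (28 - 520) = 249700 - 492 = 249208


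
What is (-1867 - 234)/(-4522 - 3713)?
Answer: 2101/8235 ≈ 0.25513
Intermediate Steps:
(-1867 - 234)/(-4522 - 3713) = -2101/(-8235) = -2101*(-1/8235) = 2101/8235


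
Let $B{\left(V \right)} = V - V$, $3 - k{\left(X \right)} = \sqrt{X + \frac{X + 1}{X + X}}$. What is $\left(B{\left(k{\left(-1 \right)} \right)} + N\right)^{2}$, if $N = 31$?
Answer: $961$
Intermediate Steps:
$k{\left(X \right)} = 3 - \sqrt{X + \frac{1 + X}{2 X}}$ ($k{\left(X \right)} = 3 - \sqrt{X + \frac{X + 1}{X + X}} = 3 - \sqrt{X + \frac{1 + X}{2 X}}$)
$B{\left(V \right)} = 0$
$\left(B{\left(k{\left(-1 \right)} \right)} + N\right)^{2} = \left(0 + 31\right)^{2} = 31^{2} = 961$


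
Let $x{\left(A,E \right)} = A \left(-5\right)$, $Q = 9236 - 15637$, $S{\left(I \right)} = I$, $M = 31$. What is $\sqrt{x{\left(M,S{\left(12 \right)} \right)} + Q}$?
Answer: $2 i \sqrt{1639} \approx 80.969 i$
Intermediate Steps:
$Q = -6401$ ($Q = 9236 - 15637 = -6401$)
$x{\left(A,E \right)} = - 5 A$
$\sqrt{x{\left(M,S{\left(12 \right)} \right)} + Q} = \sqrt{\left(-5\right) 31 - 6401} = \sqrt{-155 - 6401} = \sqrt{-6556} = 2 i \sqrt{1639}$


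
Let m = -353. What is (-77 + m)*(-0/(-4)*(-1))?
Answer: 0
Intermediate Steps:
(-77 + m)*(-0/(-4)*(-1)) = (-77 - 353)*(-0/(-4)*(-1)) = -430*(-0*(-1)/4)*(-1) = -430*(-5*0)*(-1) = -0*(-1) = -430*0 = 0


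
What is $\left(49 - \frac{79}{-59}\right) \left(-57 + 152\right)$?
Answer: $\frac{282150}{59} \approx 4782.2$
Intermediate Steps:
$\left(49 - \frac{79}{-59}\right) \left(-57 + 152\right) = \left(49 - - \frac{79}{59}\right) 95 = \left(49 + \frac{79}{59}\right) 95 = \frac{2970}{59} \cdot 95 = \frac{282150}{59}$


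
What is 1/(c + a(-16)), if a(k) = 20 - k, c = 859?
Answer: 1/895 ≈ 0.0011173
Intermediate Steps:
1/(c + a(-16)) = 1/(859 + (20 - 1*(-16))) = 1/(859 + (20 + 16)) = 1/(859 + 36) = 1/895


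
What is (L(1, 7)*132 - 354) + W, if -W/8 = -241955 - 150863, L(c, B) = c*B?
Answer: 3143114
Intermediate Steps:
L(c, B) = B*c
W = 3142544 (W = -8*(-241955 - 150863) = -8*(-392818) = 3142544)
(L(1, 7)*132 - 354) + W = ((7*1)*132 - 354) + 3142544 = (7*132 - 354) + 3142544 = (924 - 354) + 3142544 = 570 + 3142544 = 3143114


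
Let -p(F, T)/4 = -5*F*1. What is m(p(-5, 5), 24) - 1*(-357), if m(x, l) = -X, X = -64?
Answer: 421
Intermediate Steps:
p(F, T) = 20*F (p(F, T) = -4*(-5*F) = -(-20)*F = 20*F)
m(x, l) = 64 (m(x, l) = -1*(-64) = 64)
m(p(-5, 5), 24) - 1*(-357) = 64 - 1*(-357) = 64 + 357 = 421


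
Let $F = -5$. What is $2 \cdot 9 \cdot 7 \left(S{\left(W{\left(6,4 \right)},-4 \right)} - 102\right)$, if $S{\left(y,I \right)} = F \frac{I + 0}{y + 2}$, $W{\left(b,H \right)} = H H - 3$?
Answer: $-12684$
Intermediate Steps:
$W{\left(b,H \right)} = -3 + H^{2}$ ($W{\left(b,H \right)} = H^{2} - 3 = -3 + H^{2}$)
$S{\left(y,I \right)} = - \frac{5 I}{2 + y}$ ($S{\left(y,I \right)} = - 5 \frac{I + 0}{y + 2} = - 5 \frac{I}{2 + y} = - \frac{5 I}{2 + y}$)
$2 \cdot 9 \cdot 7 \left(S{\left(W{\left(6,4 \right)},-4 \right)} - 102\right) = 2 \cdot 9 \cdot 7 \left(\left(-5\right) \left(-4\right) \frac{1}{2 - \left(3 - 4^{2}\right)} - 102\right) = 18 \cdot 7 \left(\left(-5\right) \left(-4\right) \frac{1}{2 + \left(-3 + 16\right)} - 102\right) = 126 \left(\left(-5\right) \left(-4\right) \frac{1}{2 + 13} - 102\right) = 126 \left(\left(-5\right) \left(-4\right) \frac{1}{15} - 102\right) = 126 \left(\frac{4}{3} - 102\right) = 126 \left(- \frac{302}{3}\right) = -12684$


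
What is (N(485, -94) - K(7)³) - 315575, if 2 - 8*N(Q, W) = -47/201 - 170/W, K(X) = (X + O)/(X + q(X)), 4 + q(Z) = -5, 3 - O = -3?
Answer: -23829137123/75576 ≈ -3.1530e+5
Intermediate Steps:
O = 6 (O = 3 - 1*(-3) = 3 + 3 = 6)
q(Z) = -9 (q(Z) = -4 - 5 = -9)
K(X) = (6 + X)/(-9 + X) (K(X) = (X + 6)/(X - 9) = (6 + X)/(-9 + X))
N(Q, W) = 449/1608 + 85/(4*W) (N(Q, W) = ¼ - (-47/201 - 170/W)/8 = ¼ + (47/1608 + 85/(4*W)) = 449/1608 + 85/(4*W))
(N(485, -94) - K(7)³) - 315575 = ((1/1608)*(34170 + 449*(-94))/(-94) - ((6 + 7)/(-9 + 7))³) - 315575 = ((1/1608)*(-1/94)*(34170 - 42206) - (13/(-2))³) - 315575 = ((1/1608)*(-1/94)*(-8036) - (-½*13)³) - 315575 = (2009/37788 - (-13/2)³) - 315575 = (2009/37788 - 1*(-2197/8)) - 315575 = (2009/37788 + 2197/8) - 315575 = 20759077/75576 - 315575 = -23829137123/75576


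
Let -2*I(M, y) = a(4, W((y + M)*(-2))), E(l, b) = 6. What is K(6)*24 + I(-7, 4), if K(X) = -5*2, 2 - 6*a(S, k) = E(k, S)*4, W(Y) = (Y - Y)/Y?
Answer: -1429/6 ≈ -238.17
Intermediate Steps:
W(Y) = 0 (W(Y) = 0/Y = 0)
a(S, k) = -11/3 (a(S, k) = ⅓ - 4 = -11/3)
I(M, y) = 11/6 (I(M, y) = -½*(-11/3) = 11/6)
K(X) = -10
K(6)*24 + I(-7, 4) = -10*24 + 11/6 = -240 + 11/6 = -1429/6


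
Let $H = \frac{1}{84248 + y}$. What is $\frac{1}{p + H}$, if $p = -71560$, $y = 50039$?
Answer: $- \frac{134287}{9609577719} \approx -1.3974 \cdot 10^{-5}$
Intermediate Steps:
$H = \frac{1}{134287}$ ($H = \frac{1}{84248 + 50039} = \frac{1}{134287} \approx 7.4467 \cdot 10^{-6}$)
$\frac{1}{p + H} = \frac{1}{-71560 + \frac{1}{134287}} = \frac{1}{- \frac{9609577719}{134287}} = - \frac{134287}{9609577719}$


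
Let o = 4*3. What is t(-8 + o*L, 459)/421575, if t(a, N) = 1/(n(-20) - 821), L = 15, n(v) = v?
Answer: -1/354544575 ≈ -2.8205e-9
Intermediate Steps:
o = 12
t(a, N) = -1/841 (t(a, N) = 1/(-20 - 821) = 1/(-841) = -1/841)
t(-8 + o*L, 459)/421575 = -1/841/421575 = -1/841*1/421575 = -1/354544575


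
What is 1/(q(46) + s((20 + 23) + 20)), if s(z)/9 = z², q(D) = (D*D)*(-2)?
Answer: 1/31489 ≈ 3.1757e-5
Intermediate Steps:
q(D) = -2*D² (q(D) = D²*(-2) = -2*D²)
s(z) = 9*z²
1/(q(46) + s((20 + 23) + 20)) = 1/(-2*46² + 9*((20 + 23) + 20)²) = 1/(-2*2116 + 9*(43 + 20)²) = 1/(-4232 + 9*63²) = 1/(-4232 + 9*3969) = 1/(-4232 + 35721) = 1/31489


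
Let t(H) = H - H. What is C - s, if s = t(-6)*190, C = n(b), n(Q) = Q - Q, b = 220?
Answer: 0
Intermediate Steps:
n(Q) = 0
t(H) = 0
C = 0
s = 0 (s = 0*190 = 0)
C - s = 0 - 1*0 = 0 + 0 = 0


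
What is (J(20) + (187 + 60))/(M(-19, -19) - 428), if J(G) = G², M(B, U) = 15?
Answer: -647/413 ≈ -1.5666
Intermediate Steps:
(J(20) + (187 + 60))/(M(-19, -19) - 428) = (20² + (187 + 60))/(15 - 428) = (400 + 247)/(-413) = 647*(-1/413) = -647/413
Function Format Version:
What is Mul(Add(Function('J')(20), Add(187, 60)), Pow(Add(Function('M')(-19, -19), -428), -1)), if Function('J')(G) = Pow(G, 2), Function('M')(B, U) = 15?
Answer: Rational(-647, 413) ≈ -1.5666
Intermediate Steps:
Mul(Add(Function('J')(20), Add(187, 60)), Pow(Add(Function('M')(-19, -19), -428), -1)) = Mul(Add(Pow(20, 2), Add(187, 60)), Pow(Add(15, -428), -1)) = Mul(Add(400, 247), Pow(-413, -1)) = Mul(647, Rational(-1, 413)) = Rational(-647, 413)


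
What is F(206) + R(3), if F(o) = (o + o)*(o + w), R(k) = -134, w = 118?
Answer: 133354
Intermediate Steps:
F(o) = 2*o*(118 + o) (F(o) = (o + o)*(o + 118) = (2*o)*(118 + o) = 2*o*(118 + o))
F(206) + R(3) = 2*206*(118 + 206) - 134 = 2*206*324 - 134 = 133488 - 134 = 133354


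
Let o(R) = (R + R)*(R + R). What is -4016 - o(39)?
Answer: -10100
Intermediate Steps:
o(R) = 4*R² (o(R) = (2*R)*(2*R) = 4*R²)
-4016 - o(39) = -4016 - 4*39² = -4016 - 4*1521 = -4016 - 1*6084 = -4016 - 6084 = -10100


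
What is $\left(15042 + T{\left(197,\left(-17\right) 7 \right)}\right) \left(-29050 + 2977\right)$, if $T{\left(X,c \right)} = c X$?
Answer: $219039273$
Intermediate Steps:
$T{\left(X,c \right)} = X c$
$\left(15042 + T{\left(197,\left(-17\right) 7 \right)}\right) \left(-29050 + 2977\right) = \left(15042 + 197 \left(\left(-17\right) 7\right)\right) \left(-29050 + 2977\right) = \left(15042 + 197 \left(-119\right)\right) \left(-26073\right) = \left(15042 - 23443\right) \left(-26073\right) = \left(-8401\right) \left(-26073\right) = 219039273$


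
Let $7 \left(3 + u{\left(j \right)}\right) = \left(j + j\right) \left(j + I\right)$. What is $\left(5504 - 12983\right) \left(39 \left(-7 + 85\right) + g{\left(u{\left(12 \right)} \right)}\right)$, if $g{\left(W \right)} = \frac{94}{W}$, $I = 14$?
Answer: $- \frac{1524871704}{67} \approx -2.2759 \cdot 10^{7}$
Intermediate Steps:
$u{\left(j \right)} = -3 + \frac{2 j \left(14 + j\right)}{7}$ ($u{\left(j \right)} = -3 + \frac{\left(j + j\right) \left(j + 14\right)}{7} = -3 + \frac{2 j \left(14 + j\right)}{7}$)
$\left(5504 - 12983\right) \left(39 \left(-7 + 85\right) + g{\left(u{\left(12 \right)} \right)}\right) = \left(5504 - 12983\right) \left(39 \left(-7 + 85\right) + \frac{94}{-3 + 4 \cdot 12 + \frac{2 \cdot 12^{2}}{7}}\right) = - 7479 \left(39 \cdot 78 + \frac{94}{-3 + 48 + \frac{2}{7} \cdot 144}\right) = - 7479 \left(3042 + \frac{94}{-3 + 48 + \frac{288}{7}}\right) = - 7479 \left(3042 + \frac{94}{\frac{603}{7}}\right) = - 7479 \left(3042 + 94 \cdot \frac{7}{603}\right) = - 7479 \left(3042 + \frac{658}{603}\right) = \left(-7479\right) \frac{1834984}{603} = - \frac{1524871704}{67}$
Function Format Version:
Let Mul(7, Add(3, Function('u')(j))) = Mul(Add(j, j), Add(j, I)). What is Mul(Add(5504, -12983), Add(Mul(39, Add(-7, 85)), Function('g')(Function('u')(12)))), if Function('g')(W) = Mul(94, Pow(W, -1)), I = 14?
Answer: Rational(-1524871704, 67) ≈ -2.2759e+7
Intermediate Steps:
Function('u')(j) = Add(-3, Mul(Rational(2, 7), j, Add(14, j))) (Function('u')(j) = Add(-3, Mul(Rational(1, 7), Mul(Add(j, j), Add(j, 14)))) = Add(-3, Mul(Rational(1, 7), Mul(Mul(2, j), Add(14, j)))) = Add(-3, Mul(Rational(1, 7), Mul(2, j, Add(14, j)))) = Add(-3, Mul(Rational(2, 7), j, Add(14, j))))
Mul(Add(5504, -12983), Add(Mul(39, Add(-7, 85)), Function('g')(Function('u')(12)))) = Mul(Add(5504, -12983), Add(Mul(39, Add(-7, 85)), Mul(94, Pow(Add(-3, Mul(4, 12), Mul(Rational(2, 7), Pow(12, 2))), -1)))) = Mul(-7479, Add(Mul(39, 78), Mul(94, Pow(Add(-3, 48, Mul(Rational(2, 7), 144)), -1)))) = Mul(-7479, Add(3042, Mul(94, Pow(Add(-3, 48, Rational(288, 7)), -1)))) = Mul(-7479, Add(3042, Mul(94, Pow(Rational(603, 7), -1)))) = Mul(-7479, Add(3042, Mul(94, Rational(7, 603)))) = Mul(-7479, Add(3042, Rational(658, 603))) = Mul(-7479, Rational(1834984, 603)) = Rational(-1524871704, 67)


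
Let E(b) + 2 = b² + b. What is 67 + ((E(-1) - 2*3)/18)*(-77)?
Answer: 911/9 ≈ 101.22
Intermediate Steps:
E(b) = -2 + b + b² (E(b) = -2 + (b² + b) = -2 + (b + b²) = -2 + b + b²)
67 + ((E(-1) - 2*3)/18)*(-77) = 67 + (((-2 - 1 + (-1)²) - 2*3)/18)*(-77) = 67 + (((-2 - 1 + 1) - 6)*(1/18))*(-77) = 67 + ((-2 - 6)*(1/18))*(-77) = 67 - 8*1/18*(-77) = 67 - 4/9*(-77) = 67 + 308/9 = 911/9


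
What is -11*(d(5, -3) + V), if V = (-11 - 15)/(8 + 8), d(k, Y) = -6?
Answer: 671/8 ≈ 83.875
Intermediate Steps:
V = -13/8 (V = -26/16 = -26*1/16 = -13/8 ≈ -1.6250)
-11*(d(5, -3) + V) = -11*(-6 - 13/8) = -11*(-61/8) = 671/8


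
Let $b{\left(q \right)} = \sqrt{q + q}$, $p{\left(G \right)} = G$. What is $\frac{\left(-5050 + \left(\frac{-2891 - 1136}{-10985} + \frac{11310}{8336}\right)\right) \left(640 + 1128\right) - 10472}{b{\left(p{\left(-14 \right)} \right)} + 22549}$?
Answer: $- \frac{88706690943796597}{223845840830105} + \frac{7867904647106 i \sqrt{7}}{223845840830105} \approx -396.28 + 0.092995 i$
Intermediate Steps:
$b{\left(q \right)} = \sqrt{2} \sqrt{q}$ ($b{\left(q \right)} = \sqrt{2 q} = \sqrt{2} \sqrt{q}$)
$\frac{\left(-5050 + \left(\frac{-2891 - 1136}{-10985} + \frac{11310}{8336}\right)\right) \left(640 + 1128\right) - 10472}{b{\left(p{\left(-14 \right)} \right)} + 22549} = \frac{\left(-5050 + \left(\frac{-2891 - 1136}{-10985} + \frac{11310}{8336}\right)\right) \left(640 + 1128\right) - 10472}{\sqrt{2} \sqrt{-14} + 22549} = \frac{\left(-5050 + \left(\left(-4027\right) \left(- \frac{1}{10985}\right) + 11310 \cdot \frac{1}{8336}\right)\right) 1768 - 10472}{\sqrt{2} i \sqrt{14} + 22549} = \frac{\left(-5050 + \left(\frac{4027}{10985} + \frac{5655}{4168}\right)\right) 1768 - 10472}{2 i \sqrt{7} + 22549} = \frac{\left(-5050 + \frac{78904711}{45785480}\right) 1768 - 10472}{22549 + 2 i \sqrt{7}} = \frac{\left(- \frac{231137769289}{45785480}\right) 1768 - 10472}{22549 + 2 i \sqrt{7}} = \frac{- \frac{3929342077913}{440245} - 10472}{22549 + 2 i \sqrt{7}} = - \frac{3933952323553}{440245 \left(22549 + 2 i \sqrt{7}\right)}$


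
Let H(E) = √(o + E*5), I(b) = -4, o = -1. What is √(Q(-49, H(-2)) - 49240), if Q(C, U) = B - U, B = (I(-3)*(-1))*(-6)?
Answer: √(-49264 - I*√11) ≈ 0.0075 - 221.95*I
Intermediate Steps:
B = -24 (B = -4*(-1)*(-6) = 4*(-6) = -24)
H(E) = √(-1 + 5*E) (H(E) = √(-1 + E*5) = √(-1 + 5*E))
Q(C, U) = -24 - U
√(Q(-49, H(-2)) - 49240) = √((-24 - √(-1 + 5*(-2))) - 49240) = √((-24 - √(-1 - 10)) - 49240) = √((-24 - √(-11)) - 49240) = √((-24 - I*√11) - 49240) = √(-49264 - I*√11)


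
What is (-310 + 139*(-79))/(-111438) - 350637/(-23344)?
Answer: 19668931555/1300704336 ≈ 15.122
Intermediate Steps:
(-310 + 139*(-79))/(-111438) - 350637/(-23344) = (-310 - 10981)*(-1/111438) - 350637*(-1/23344) = -11291*(-1/111438) + 350637/23344 = 11291/111438 + 350637/23344 = 19668931555/1300704336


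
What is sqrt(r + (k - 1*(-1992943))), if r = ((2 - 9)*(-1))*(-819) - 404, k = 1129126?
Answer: 2*sqrt(778983) ≈ 1765.2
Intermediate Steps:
r = -6137 (r = -7*(-1)*(-819) - 404 = 7*(-819) - 404 = -5733 - 404 = -6137)
sqrt(r + (k - 1*(-1992943))) = sqrt(-6137 + (1129126 - 1*(-1992943))) = sqrt(-6137 + (1129126 + 1992943)) = sqrt(-6137 + 3122069) = sqrt(3115932) = 2*sqrt(778983)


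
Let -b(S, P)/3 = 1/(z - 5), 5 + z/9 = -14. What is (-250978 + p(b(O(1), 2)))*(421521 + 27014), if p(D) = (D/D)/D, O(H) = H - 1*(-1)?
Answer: -337638309530/3 ≈ -1.1255e+11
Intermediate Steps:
z = -171 (z = -45 + 9*(-14) = -45 - 126 = -171)
O(H) = 1 + H (O(H) = H + 1 = 1 + H)
b(S, P) = 3/176 (b(S, P) = -3/(-171 - 5) = -3/(-176) = -3*(-1/176) = 3/176)
p(D) = 1/D
(-250978 + p(b(O(1), 2)))*(421521 + 27014) = (-250978 + 1/(3/176))*(421521 + 27014) = (-250978 + 176/3)*448535 = -752758/3*448535 = -337638309530/3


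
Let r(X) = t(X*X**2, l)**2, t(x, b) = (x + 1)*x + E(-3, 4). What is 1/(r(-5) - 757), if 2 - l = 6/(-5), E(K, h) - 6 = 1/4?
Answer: 16/3847088513 ≈ 4.1590e-9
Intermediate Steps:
E(K, h) = 25/4 (E(K, h) = 6 + 1/4 = 25/4)
l = 16/5 (l = 2 - 6/(-5) = 2 - 6*(-1)/5 = 2 - 1*(-6/5) = 2 + 6/5 = 16/5 ≈ 3.2000)
t(x, b) = 25/4 + x*(1 + x) (t(x, b) = (x + 1)*x + 25/4 = (1 + x)*x + 25/4 = x*(1 + x) + 25/4 = 25/4 + x*(1 + x))
r(X) = (25/4 + X**3 + X**6)**2 (r(X) = (25/4 + X*X**2 + (X*X**2)**2)**2 = (25/4 + X**3 + (X**3)**2)**2 = (25/4 + X**3 + X**6)**2)
1/(r(-5) - 757) = 1/((25 + 4*(-5)**3 + 4*(-5)**6)**2/16 - 757) = 1/((25 + 4*(-125) + 4*15625)**2/16 - 757) = 1/((25 - 500 + 62500)**2/16 - 757) = 1/((1/16)*62025**2 - 757) = 1/((1/16)*3847100625 - 757) = 1/(3847100625/16 - 757) = 1/(3847088513/16) = 16/3847088513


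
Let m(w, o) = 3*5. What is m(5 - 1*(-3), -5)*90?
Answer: 1350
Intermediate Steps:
m(w, o) = 15
m(5 - 1*(-3), -5)*90 = 15*90 = 1350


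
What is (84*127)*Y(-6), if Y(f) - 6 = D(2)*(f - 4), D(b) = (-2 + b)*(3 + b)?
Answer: 64008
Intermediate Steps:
Y(f) = 6 (Y(f) = 6 + (-6 + 2 + 2**2)*(f - 4) = 6 + (-6 + 2 + 4)*(-4 + f) = 6 + 0*(-4 + f) = 6 + 0 = 6)
(84*127)*Y(-6) = (84*127)*6 = 10668*6 = 64008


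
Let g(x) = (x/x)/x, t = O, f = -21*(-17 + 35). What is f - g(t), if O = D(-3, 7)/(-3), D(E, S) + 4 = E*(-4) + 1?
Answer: -1133/3 ≈ -377.67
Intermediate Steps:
D(E, S) = -3 - 4*E (D(E, S) = -4 + (E*(-4) + 1) = -4 + (-4*E + 1) = -4 + (1 - 4*E) = -3 - 4*E)
f = -378 (f = -21*18 = -378)
O = -3 (O = (-3 - 4*(-3))/(-3) = (-3 + 12)*(-1/3) = 9*(-1/3) = -3)
t = -3
g(x) = 1/x
f - g(t) = -378 - 1/(-3) = -378 - 1*(-1/3) = -378 + 1/3 = -1133/3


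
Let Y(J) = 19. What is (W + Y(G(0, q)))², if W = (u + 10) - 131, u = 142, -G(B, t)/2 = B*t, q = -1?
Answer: 1600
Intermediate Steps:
G(B, t) = -2*B*t
W = 21 (W = (142 + 10) - 131 = 152 - 131 = 21)
(W + Y(G(0, q)))² = (21 + 19)² = 40² = 1600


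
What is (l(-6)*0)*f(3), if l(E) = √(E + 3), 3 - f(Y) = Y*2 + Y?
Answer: 0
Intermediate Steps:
f(Y) = 3 - 3*Y (f(Y) = 3 - (Y*2 + Y) = 3 - (2*Y + Y) = 3 - 3*Y)
l(E) = √(3 + E)
(l(-6)*0)*f(3) = (√(3 - 6)*0)*(3 - 3*3) = (√(-3)*0)*(3 - 9) = ((I*√3)*0)*(-6) = 0*(-6) = 0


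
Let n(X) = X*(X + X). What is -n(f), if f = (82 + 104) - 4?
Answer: -66248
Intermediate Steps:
f = 182 (f = 186 - 4 = 182)
n(X) = 2*X² (n(X) = X*(2*X) = 2*X²)
-n(f) = -2*182² = -2*33124 = -1*66248 = -66248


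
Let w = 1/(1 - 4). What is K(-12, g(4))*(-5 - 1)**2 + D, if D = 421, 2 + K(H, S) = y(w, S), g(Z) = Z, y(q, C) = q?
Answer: 337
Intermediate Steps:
w = -1/3 (w = 1/(-3) = -1/3 ≈ -0.33333)
K(H, S) = -7/3 (K(H, S) = -2 - 1/3 = -7/3)
K(-12, g(4))*(-5 - 1)**2 + D = -7*(-5 - 1)**2/3 + 421 = -7/3*(-6)**2 + 421 = -7/3*36 + 421 = -84 + 421 = 337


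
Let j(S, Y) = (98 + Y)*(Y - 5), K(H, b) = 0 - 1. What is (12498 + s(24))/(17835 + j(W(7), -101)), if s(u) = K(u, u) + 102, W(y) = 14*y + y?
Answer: 12599/18153 ≈ 0.69405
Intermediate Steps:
K(H, b) = -1
W(y) = 15*y
j(S, Y) = (-5 + Y)*(98 + Y) (j(S, Y) = (98 + Y)*(-5 + Y) = (-5 + Y)*(98 + Y))
s(u) = 101 (s(u) = -1 + 102 = 101)
(12498 + s(24))/(17835 + j(W(7), -101)) = (12498 + 101)/(17835 + (-490 + (-101)² + 93*(-101))) = 12599/(17835 + (-490 + 10201 - 9393)) = 12599/(17835 + 318) = 12599/18153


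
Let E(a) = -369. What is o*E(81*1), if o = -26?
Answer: 9594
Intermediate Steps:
o*E(81*1) = -26*(-369) = 9594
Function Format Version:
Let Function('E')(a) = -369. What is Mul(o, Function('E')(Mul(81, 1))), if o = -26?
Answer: 9594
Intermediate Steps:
Mul(o, Function('E')(Mul(81, 1))) = Mul(-26, -369) = 9594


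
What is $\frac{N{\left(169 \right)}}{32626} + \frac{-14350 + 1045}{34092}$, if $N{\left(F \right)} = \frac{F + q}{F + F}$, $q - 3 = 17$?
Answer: $- \frac{6113150623}{15664688754} \approx -0.39025$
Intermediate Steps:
$q = 20$ ($q = 3 + 17 = 20$)
$N{\left(F \right)} = \frac{20 + F}{2 F}$ ($N{\left(F \right)} = \frac{F + 20}{F + F} = \frac{20 + F}{2 F}$)
$\frac{N{\left(169 \right)}}{32626} + \frac{-14350 + 1045}{34092} = \frac{\frac{1}{2} \cdot \frac{1}{169} \left(20 + 169\right)}{32626} + \frac{-14350 + 1045}{34092} = \frac{1}{2} \cdot \frac{1}{169} \cdot 189 \cdot \frac{1}{32626} - \frac{4435}{11364} = \frac{189}{338} \cdot \frac{1}{32626} - \frac{4435}{11364} = \frac{189}{11027588} - \frac{4435}{11364} = - \frac{6113150623}{15664688754}$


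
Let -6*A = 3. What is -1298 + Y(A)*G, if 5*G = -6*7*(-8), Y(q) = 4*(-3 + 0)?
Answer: -10522/5 ≈ -2104.4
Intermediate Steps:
A = -½ (A = -⅙*3 = -½ ≈ -0.50000)
Y(q) = -12 (Y(q) = 4*(-3) = -12)
G = 336/5 (G = (-6*7*(-8))/5 = (-42*(-8))/5 = (⅕)*336 = 336/5 ≈ 67.200)
-1298 + Y(A)*G = -1298 - 12*336/5 = -1298 - 4032/5 = -10522/5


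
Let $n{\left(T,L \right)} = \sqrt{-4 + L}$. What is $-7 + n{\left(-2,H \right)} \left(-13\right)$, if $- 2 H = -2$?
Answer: $-7 - 13 i \sqrt{3} \approx -7.0 - 22.517 i$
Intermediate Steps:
$H = 1$ ($H = \left(- \frac{1}{2}\right) \left(-2\right) = 1$)
$-7 + n{\left(-2,H \right)} \left(-13\right) = -7 + \sqrt{-4 + 1} \left(-13\right) = -7 + \sqrt{-3} \left(-13\right) = -7 + i \sqrt{3} \left(-13\right) = -7 - 13 i \sqrt{3}$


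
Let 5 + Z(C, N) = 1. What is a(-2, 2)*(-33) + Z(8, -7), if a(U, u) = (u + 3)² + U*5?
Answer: -499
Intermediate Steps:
a(U, u) = (3 + u)² + 5*U
Z(C, N) = -4 (Z(C, N) = -5 + 1 = -4)
a(-2, 2)*(-33) + Z(8, -7) = ((3 + 2)² + 5*(-2))*(-33) - 4 = (5² - 10)*(-33) - 4 = (25 - 10)*(-33) - 4 = 15*(-33) - 4 = -495 - 4 = -499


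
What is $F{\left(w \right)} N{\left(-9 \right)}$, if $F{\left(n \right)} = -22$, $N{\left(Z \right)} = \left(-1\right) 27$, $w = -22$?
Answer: $594$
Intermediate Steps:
$N{\left(Z \right)} = -27$
$F{\left(w \right)} N{\left(-9 \right)} = \left(-22\right) \left(-27\right) = 594$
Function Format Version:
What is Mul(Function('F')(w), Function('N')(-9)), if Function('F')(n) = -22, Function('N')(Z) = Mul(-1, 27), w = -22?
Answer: 594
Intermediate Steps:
Function('N')(Z) = -27
Mul(Function('F')(w), Function('N')(-9)) = Mul(-22, -27) = 594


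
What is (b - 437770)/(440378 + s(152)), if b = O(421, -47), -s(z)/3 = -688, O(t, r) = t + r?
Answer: -218698/221221 ≈ -0.98860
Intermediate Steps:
O(t, r) = r + t
s(z) = 2064 (s(z) = -3*(-688) = 2064)
b = 374 (b = -47 + 421 = 374)
(b - 437770)/(440378 + s(152)) = (374 - 437770)/(440378 + 2064) = -437396/442442 = -437396*1/442442 = -218698/221221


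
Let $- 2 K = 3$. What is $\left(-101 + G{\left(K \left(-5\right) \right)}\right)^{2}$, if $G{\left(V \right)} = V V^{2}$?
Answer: $\frac{6589489}{64} \approx 1.0296 \cdot 10^{5}$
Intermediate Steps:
$K = - \frac{3}{2}$ ($K = \left(- \frac{1}{2}\right) 3 = - \frac{3}{2} \approx -1.5$)
$G{\left(V \right)} = V^{3}$
$\left(-101 + G{\left(K \left(-5\right) \right)}\right)^{2} = \left(-101 + \left(\left(- \frac{3}{2}\right) \left(-5\right)\right)^{3}\right)^{2} = \left(-101 + \left(\frac{15}{2}\right)^{3}\right)^{2} = \left(-101 + \frac{3375}{8}\right)^{2} = \left(\frac{2567}{8}\right)^{2} = \frac{6589489}{64}$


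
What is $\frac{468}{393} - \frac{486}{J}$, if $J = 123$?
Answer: $- \frac{14826}{5371} \approx -2.7604$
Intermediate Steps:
$\frac{468}{393} - \frac{486}{J} = \frac{468}{393} - \frac{486}{123} = 468 \cdot \frac{1}{393} - \frac{162}{41} = \frac{156}{131} - \frac{162}{41} = - \frac{14826}{5371}$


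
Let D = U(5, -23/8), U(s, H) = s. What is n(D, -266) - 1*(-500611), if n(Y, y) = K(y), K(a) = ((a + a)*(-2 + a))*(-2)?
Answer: 215459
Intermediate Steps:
K(a) = -4*a*(-2 + a) (K(a) = ((2*a)*(-2 + a))*(-2) = (2*a*(-2 + a))*(-2) = -4*a*(-2 + a))
D = 5
n(Y, y) = 4*y*(2 - y)
n(D, -266) - 1*(-500611) = 4*(-266)*(2 - 1*(-266)) - 1*(-500611) = 4*(-266)*(2 + 266) + 500611 = 4*(-266)*268 + 500611 = -285152 + 500611 = 215459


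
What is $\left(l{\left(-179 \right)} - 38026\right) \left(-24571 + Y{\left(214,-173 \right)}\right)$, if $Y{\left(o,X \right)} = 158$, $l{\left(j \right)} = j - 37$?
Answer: $933601946$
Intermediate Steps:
$l{\left(j \right)} = -37 + j$ ($l{\left(j \right)} = j - 37 = -37 + j$)
$\left(l{\left(-179 \right)} - 38026\right) \left(-24571 + Y{\left(214,-173 \right)}\right) = \left(\left(-37 - 179\right) - 38026\right) \left(-24571 + 158\right) = \left(-216 - 38026\right) \left(-24413\right) = \left(-38242\right) \left(-24413\right) = 933601946$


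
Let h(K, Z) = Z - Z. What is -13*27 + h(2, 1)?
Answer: -351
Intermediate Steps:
h(K, Z) = 0
-13*27 + h(2, 1) = -13*27 + 0 = -351 + 0 = -351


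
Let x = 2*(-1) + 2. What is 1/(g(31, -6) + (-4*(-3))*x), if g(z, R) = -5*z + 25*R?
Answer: -1/305 ≈ -0.0032787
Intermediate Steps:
x = 0 (x = -2 + 2 = 0)
1/(g(31, -6) + (-4*(-3))*x) = 1/((-5*31 + 25*(-6)) - 4*(-3)*0) = 1/((-155 - 150) + 12*0) = 1/(-305 + 0) = 1/(-305) = -1/305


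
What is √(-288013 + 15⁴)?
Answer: 2*I*√59347 ≈ 487.22*I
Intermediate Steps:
√(-288013 + 15⁴) = √(-288013 + 50625) = √(-237388) = 2*I*√59347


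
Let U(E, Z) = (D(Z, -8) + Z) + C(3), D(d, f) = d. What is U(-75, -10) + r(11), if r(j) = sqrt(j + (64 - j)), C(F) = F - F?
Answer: -12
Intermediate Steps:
C(F) = 0
U(E, Z) = 2*Z (U(E, Z) = (Z + Z) + 0 = 2*Z + 0 = 2*Z)
r(j) = 8 (r(j) = sqrt(64) = 8)
U(-75, -10) + r(11) = 2*(-10) + 8 = -20 + 8 = -12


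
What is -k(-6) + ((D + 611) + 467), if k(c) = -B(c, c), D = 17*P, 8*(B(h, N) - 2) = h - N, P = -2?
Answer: 1046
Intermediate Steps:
B(h, N) = 2 - N/8 + h/8 (B(h, N) = 2 + (h - N)/8 = 2 + (-N/8 + h/8) = 2 - N/8 + h/8)
D = -34 (D = 17*(-2) = -34)
k(c) = -2 (k(c) = -(2 - c/8 + c/8) = -1*2 = -2)
-k(-6) + ((D + 611) + 467) = -1*(-2) + ((-34 + 611) + 467) = 2 + (577 + 467) = 2 + 1044 = 1046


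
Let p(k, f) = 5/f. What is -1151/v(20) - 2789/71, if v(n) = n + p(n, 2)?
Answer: -288947/3195 ≈ -90.437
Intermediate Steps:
v(n) = 5/2 + n (v(n) = n + 5/2 = 5/2 + n)
-1151/v(20) - 2789/71 = -1151/(5/2 + 20) - 2789/71 = -1151/45/2 - 2789*1/71 = -1151*2/45 - 2789/71 = -2302/45 - 2789/71 = -288947/3195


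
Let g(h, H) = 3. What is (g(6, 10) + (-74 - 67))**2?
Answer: 19044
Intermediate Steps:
(g(6, 10) + (-74 - 67))**2 = (3 + (-74 - 67))**2 = (3 - 141)**2 = (-138)**2 = 19044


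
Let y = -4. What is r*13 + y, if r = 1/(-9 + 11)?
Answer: 5/2 ≈ 2.5000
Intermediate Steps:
r = ½ (r = 1/2 = ½ ≈ 0.50000)
r*13 + y = (½)*13 - 4 = 13/2 - 4 = 5/2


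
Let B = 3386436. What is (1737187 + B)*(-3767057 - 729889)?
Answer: -23040655955358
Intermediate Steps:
(1737187 + B)*(-3767057 - 729889) = (1737187 + 3386436)*(-3767057 - 729889) = 5123623*(-4496946) = -23040655955358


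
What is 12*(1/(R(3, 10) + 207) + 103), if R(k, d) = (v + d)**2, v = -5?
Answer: 71691/58 ≈ 1236.1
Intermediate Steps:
R(k, d) = (-5 + d)**2
12*(1/(R(3, 10) + 207) + 103) = 12*(1/((-5 + 10)**2 + 207) + 103) = 12*(1/(5**2 + 207) + 103) = 12*(1/(25 + 207) + 103) = 12*(1/232 + 103) = 12*(23897/232) = 71691/58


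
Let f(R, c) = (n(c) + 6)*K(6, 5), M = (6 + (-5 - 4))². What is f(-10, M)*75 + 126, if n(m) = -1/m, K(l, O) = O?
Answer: 7003/3 ≈ 2334.3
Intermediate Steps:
M = 9 (M = (6 - 9)² = (-3)² = 9)
f(R, c) = 30 - 5/c (f(R, c) = (-1/c + 6)*5 = (6 - 1/c)*5 = 30 - 5/c)
f(-10, M)*75 + 126 = (30 - 5/9)*75 + 126 = (265/9)*75 + 126 = 6625/3 + 126 = 7003/3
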